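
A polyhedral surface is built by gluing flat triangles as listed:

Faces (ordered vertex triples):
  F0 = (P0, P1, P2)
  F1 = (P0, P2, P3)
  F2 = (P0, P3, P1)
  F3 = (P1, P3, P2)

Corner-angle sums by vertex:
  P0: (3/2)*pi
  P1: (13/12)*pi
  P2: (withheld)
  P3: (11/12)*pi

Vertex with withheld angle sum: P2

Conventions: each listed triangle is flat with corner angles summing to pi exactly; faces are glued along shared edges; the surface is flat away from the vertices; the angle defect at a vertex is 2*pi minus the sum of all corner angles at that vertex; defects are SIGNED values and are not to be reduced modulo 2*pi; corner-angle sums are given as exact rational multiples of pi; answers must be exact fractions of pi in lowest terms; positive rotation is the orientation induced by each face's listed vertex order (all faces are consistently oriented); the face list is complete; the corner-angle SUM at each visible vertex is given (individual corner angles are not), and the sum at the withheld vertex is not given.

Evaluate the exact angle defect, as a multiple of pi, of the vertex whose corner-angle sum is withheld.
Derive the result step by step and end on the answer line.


V = 4, E = 6, F = 4; chi = V - E + F = 2
Gauss-Bonnet: total defect = 2*pi*chi = 4*pi; visible defects sum to (5/2)*pi

Answer: defect(P2) = (3/2)*pi


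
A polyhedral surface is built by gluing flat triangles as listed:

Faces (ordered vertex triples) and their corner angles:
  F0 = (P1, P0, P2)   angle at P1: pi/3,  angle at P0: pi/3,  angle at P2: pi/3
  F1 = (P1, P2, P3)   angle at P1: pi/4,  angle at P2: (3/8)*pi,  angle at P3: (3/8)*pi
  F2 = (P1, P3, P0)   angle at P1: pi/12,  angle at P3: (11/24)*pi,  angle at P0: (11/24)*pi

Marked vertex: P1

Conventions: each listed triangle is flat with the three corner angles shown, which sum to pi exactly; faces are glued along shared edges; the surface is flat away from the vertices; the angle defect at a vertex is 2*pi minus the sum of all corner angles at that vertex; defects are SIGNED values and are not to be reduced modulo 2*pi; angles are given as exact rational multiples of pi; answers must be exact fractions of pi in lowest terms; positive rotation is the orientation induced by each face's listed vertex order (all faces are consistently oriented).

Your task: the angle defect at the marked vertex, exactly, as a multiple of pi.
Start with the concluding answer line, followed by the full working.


Answer: defect(P1) = (4/3)*pi

Sum of corner angles at P1: (2/3)*pi
defect = 2*pi - (2/3)*pi


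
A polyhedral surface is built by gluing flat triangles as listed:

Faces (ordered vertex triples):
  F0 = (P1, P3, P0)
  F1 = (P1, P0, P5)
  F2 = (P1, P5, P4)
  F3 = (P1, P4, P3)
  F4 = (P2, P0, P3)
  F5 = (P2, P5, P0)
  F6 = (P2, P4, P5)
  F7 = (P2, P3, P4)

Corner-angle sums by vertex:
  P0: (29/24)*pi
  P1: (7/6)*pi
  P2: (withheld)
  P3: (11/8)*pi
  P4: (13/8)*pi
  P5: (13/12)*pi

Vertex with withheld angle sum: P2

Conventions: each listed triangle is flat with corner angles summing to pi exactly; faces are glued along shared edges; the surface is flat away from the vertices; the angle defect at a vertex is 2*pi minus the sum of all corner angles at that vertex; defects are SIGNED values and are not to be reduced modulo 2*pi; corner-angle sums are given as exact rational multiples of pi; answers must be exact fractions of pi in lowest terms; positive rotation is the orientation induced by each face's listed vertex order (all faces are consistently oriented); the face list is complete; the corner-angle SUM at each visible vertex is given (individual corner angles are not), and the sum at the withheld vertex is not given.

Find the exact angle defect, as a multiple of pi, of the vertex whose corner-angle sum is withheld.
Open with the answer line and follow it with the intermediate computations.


Answer: defect(P2) = (11/24)*pi

V = 6, E = 12, F = 8; chi = V - E + F = 2
Gauss-Bonnet: total defect = 2*pi*chi = 4*pi; visible defects sum to (85/24)*pi


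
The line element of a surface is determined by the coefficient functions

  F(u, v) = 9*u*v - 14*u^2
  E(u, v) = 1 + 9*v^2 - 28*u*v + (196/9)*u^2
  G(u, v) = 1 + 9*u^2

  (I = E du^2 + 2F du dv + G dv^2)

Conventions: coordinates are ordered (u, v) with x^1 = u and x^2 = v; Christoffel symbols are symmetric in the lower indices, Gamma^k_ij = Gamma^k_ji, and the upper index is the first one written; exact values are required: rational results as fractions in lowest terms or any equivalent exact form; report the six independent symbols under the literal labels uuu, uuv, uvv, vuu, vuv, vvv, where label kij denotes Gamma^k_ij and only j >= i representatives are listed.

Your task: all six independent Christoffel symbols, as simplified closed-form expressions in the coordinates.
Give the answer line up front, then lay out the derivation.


Answer: Gamma_uuu = (196*u - 126*v)/(277*u^2 - 252*u*v + 81*v^2 + 9), Gamma_uuv = (-126*u + 81*v)/(277*u^2 - 252*u*v + 81*v^2 + 9), Gamma_uvv = 0, Gamma_vuu = -126*u/(277*u^2 - 252*u*v + 81*v^2 + 9), Gamma_vuv = 81*u/(277*u^2 - 252*u*v + 81*v^2 + 9), Gamma_vvv = 0

E = 1 + 9*v^2 - 28*u*v + (196/9)*u^2; F = 9*u*v - 14*u^2; G = 1 + 9*u^2
Gamma^k_ij = (1/2) g^{kl} (d_i g_jl + d_j g_il - d_l g_ij), with g^inv = (1/(EG-F^2)) [[G, -F], [-F, E]]
first partials: E_u = -28*v + (392/9)*u, E_v = 18*v - 28*u, F_u = 9*v - 28*u, F_v = 9*u, G_u = 18*u, G_v = 0
D = EG - F^2 = 1 + 9*v^2 - 28*u*v + (277/9)*u^2
expanded: Gamma^u_uu = (G E_u - 2F F_u + F E_v)/(2D), Gamma^u_uv = (G E_v - F G_u)/(2D), Gamma^u_vv = (2G F_v - G G_u - F G_v)/(2D), Gamma^v_uu = (2E F_u - E E_v - F E_u)/(2D), Gamma^v_uv = (E G_u - F E_v)/(2D), Gamma^v_vv = (E G_v - 2F F_v + F G_u)/(2D); substitute and cancel common factors


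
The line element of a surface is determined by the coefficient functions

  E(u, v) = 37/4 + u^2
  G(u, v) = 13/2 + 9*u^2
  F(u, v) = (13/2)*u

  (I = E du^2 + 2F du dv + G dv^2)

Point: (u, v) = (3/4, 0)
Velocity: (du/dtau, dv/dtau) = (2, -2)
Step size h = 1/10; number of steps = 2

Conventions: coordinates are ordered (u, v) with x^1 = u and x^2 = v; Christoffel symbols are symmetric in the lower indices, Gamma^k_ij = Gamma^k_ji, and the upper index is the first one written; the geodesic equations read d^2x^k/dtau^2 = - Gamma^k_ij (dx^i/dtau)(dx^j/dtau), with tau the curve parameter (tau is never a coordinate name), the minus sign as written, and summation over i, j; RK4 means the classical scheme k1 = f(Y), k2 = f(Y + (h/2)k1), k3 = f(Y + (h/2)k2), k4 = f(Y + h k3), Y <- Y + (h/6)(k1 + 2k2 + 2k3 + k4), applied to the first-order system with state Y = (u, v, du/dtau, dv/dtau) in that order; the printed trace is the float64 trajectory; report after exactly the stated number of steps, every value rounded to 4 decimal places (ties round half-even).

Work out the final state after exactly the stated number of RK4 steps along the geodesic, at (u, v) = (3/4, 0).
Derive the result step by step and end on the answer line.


f(Y) = (du/dtau, dv/dtau, -Gamma^u_ij Y'^i Y'^j, -Gamma^v_ij Y'^i Y'^j) with the Gammas evaluated at the stage position; h = 0.100000; intermediate values shown to 6 dp
step 0: u = 0.7500, v = 0.0000, du/dtau = 2.0000, dv/dtau = -2.0000
step 1:
  k1: at (u, v) = (0.750000, 0.000000), (du/dtau, dv/dtau) = (2.000000, -2.000000); Gamma_uuu = -0.256609, Gamma_uuv = -0.366883, Gamma_uvv = -0.870171, Gamma_vuu = 0.670354, Gamma_vuv = 0.738470, Gamma_vvv = 0.366883; k1 = (2.000000, -2.000000, 1.572057, 1.758808)
  k2: at (u, v) = (0.850000, -0.100000), (du/dtau, dv/dtau) = (2.078603, -1.912060); Gamma_uuu = -0.250756, Gamma_uuv = -0.426321, Gamma_uvv = -1.003302, Gamma_vuu = 0.606455, Gamma_vuv = 0.769500, Gamma_vvv = 0.426321; k2 = (2.078603, -1.912060, 1.362702, 1.937762)
  k3: at (u, v) = (0.853930, -0.095603), (du/dtau, dv/dtau) = (2.068135, -1.903112); Gamma_uuu = -0.250372, Gamma_uuv = -0.428520, Gamma_uvv = -1.008487, Gamma_vuu = 0.603984, Gamma_vuv = 0.770425, Gamma_vvv = 0.428520; k3 = (2.068135, -1.903112, 1.350245, 1.929247)
  k4: at (u, v) = (0.956814, -0.190311), (du/dtau, dv/dtau) = (2.135024, -1.807075); Gamma_uuu = -0.236811, Gamma_uuv = -0.481821, Gamma_uvv = -1.141893, Gamma_vuu = 0.540916, Gamma_vuv = 0.787541, Gamma_vvv = 0.481821; k4 = (2.135024, -1.807075, 1.090465, 2.037832)
  Y <- Y + (h/6)(k1 + 2k2 + 2k3 + k4): u = 0.9571, v = -0.1906, du/dtau = 2.1348, dv/dtau = -1.8078
step 2:
  k1: at (u, v) = (0.957142, -0.190624), (du/dtau, dv/dtau) = (2.134807, -1.807822); Gamma_uuu = -0.236758, Gamma_uuv = -0.481977, Gamma_uvv = -1.142310, Gamma_vuu = 0.540721, Gamma_vuv = 0.787575, Gamma_vvv = 0.481977; k1 = (2.134807, -1.807822, 1.092085, 2.039569)
  k2: at (u, v) = (1.063882, -0.281015), (du/dtau, dv/dtau) = (2.189411, -1.705844); Gamma_uuu = -0.216848, Gamma_uuv = -0.527941, Gamma_uvv = -1.273933, Gamma_vuu = 0.479400, Gamma_vuv = 0.792598, Gamma_vvv = 0.527941; k2 = (2.189411, -1.705844, 0.802984, 2.086112)
  k3: at (u, v) = (1.066612, -0.275916), (du/dtau, dv/dtau) = (2.174956, -1.703517); Gamma_uuu = -0.216278, Gamma_uuv = -0.528988, Gamma_uvv = -1.277185, Gamma_vuu = 0.477894, Gamma_vuv = 0.792581, Gamma_vvv = 0.528988; k3 = (2.174956, -1.703517, 0.809563, 2.077387)
  k4: at (u, v) = (1.174637, -0.360975), (du/dtau, dv/dtau) = (2.215763, -1.600084); Gamma_uuu = -0.191926, Gamma_uuv = -0.565250, Gamma_uvv = -1.400548, Gamma_vuu = 0.421049, Gamma_vuv = 0.786951, Gamma_vvv = 0.565250; k4 = (2.215763, -1.600084, 0.519974, 2.065746)
  Y <- Y + (h/6)(k1 + 2k2 + 2k3 + k4): u = 1.1751, v = -0.3611, du/dtau = 2.2154, dv/dtau = -1.6006

Answer: u = 1.1751, v = -0.3611, du/dtau = 2.2154, dv/dtau = -1.6006


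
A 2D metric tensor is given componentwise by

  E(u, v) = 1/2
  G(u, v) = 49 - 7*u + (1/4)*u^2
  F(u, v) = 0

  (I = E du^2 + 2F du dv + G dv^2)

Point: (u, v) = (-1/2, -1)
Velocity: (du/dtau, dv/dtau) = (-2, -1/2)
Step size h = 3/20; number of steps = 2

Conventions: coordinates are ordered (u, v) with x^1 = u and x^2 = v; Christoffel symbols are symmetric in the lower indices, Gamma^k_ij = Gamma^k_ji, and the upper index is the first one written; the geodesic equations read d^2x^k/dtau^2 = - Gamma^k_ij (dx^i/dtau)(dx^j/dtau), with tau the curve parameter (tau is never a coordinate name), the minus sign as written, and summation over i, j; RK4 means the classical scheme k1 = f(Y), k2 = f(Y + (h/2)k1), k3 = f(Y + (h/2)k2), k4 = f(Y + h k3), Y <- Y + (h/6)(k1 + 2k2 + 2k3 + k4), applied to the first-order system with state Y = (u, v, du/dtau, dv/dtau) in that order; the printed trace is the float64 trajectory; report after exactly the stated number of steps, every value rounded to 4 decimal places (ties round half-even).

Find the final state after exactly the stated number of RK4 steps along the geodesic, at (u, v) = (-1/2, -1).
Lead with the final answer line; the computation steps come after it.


Answer: u = -1.1781, v = -1.1435, du/dtau = -2.5092, dv/dtau = -0.4563

f(Y) = (du/dtau, dv/dtau, -Gamma^u_ij Y'^i Y'^j, -Gamma^v_ij Y'^i Y'^j) with the Gammas evaluated at the stage position; h = 0.150000; intermediate values shown to 6 dp
step 0: u = -0.5000, v = -1.0000, du/dtau = -2.0000, dv/dtau = -0.5000
step 1:
  k1: at (u, v) = (-0.500000, -1.000000), (du/dtau, dv/dtau) = (-2.000000, -0.500000); Gamma_uuu = 0.000000, Gamma_uuv = 0.000000, Gamma_uvv = 7.250000, Gamma_vuu = 0.000000, Gamma_vuv = -0.068966, Gamma_vvv = 0.000000; k1 = (-2.000000, -0.500000, -1.812500, 0.137931)
  k2: at (u, v) = (-0.650000, -1.037500), (du/dtau, dv/dtau) = (-2.135937, -0.489655); Gamma_uuu = 0.000000, Gamma_uuv = 0.000000, Gamma_uvv = 7.325000, Gamma_vuu = 0.000000, Gamma_vuv = -0.068259, Gamma_vvv = 0.000000; k2 = (-2.135937, -0.489655, -1.756258, 0.142781)
  k3: at (u, v) = (-0.660195, -1.036724), (du/dtau, dv/dtau) = (-2.131719, -0.489291); Gamma_uuu = 0.000000, Gamma_uuv = 0.000000, Gamma_uvv = 7.330098, Gamma_vuu = 0.000000, Gamma_vuv = -0.068212, Gamma_vvv = 0.000000; k3 = (-2.131719, -0.489291, -1.754870, 0.142294)
  k4: at (u, v) = (-0.819758, -1.073394), (du/dtau, dv/dtau) = (-2.263230, -0.478656); Gamma_uuu = 0.000000, Gamma_uuv = 0.000000, Gamma_uvv = 7.409879, Gamma_vuu = 0.000000, Gamma_vuv = -0.067477, Gamma_vvv = 0.000000; k4 = (-2.263230, -0.478656, -1.697688, 0.146198)
  Y <- Y + (h/6)(k1 + 2k2 + 2k3 + k4): u = -0.8200, v = -1.0734, du/dtau = -2.2633, dv/dtau = -0.4786
step 2:
  k1: at (u, v) = (-0.819964, -1.073414), (du/dtau, dv/dtau) = (-2.263311, -0.478643); Gamma_uuu = 0.000000, Gamma_uuv = 0.000000, Gamma_uvv = 7.409982, Gamma_vuu = 0.000000, Gamma_vuv = -0.067477, Gamma_vvv = 0.000000; k1 = (-2.263311, -0.478643, -1.697620, 0.146197)
  k2: at (u, v) = (-0.989712, -1.109312), (du/dtau, dv/dtau) = (-2.390633, -0.467678); Gamma_uuu = 0.000000, Gamma_uuv = 0.000000, Gamma_uvv = 7.494856, Gamma_vuu = 0.000000, Gamma_vuv = -0.066712, Gamma_vvv = 0.000000; k2 = (-2.390633, -0.467678, -1.639297, 0.149175)
  k3: at (u, v) = (-0.999261, -1.108490), (du/dtau, dv/dtau) = (-2.386258, -0.467455); Gamma_uuu = 0.000000, Gamma_uuv = 0.000000, Gamma_uvv = 7.499631, Gamma_vuu = 0.000000, Gamma_vuv = -0.066670, Gamma_vvv = 0.000000; k3 = (-2.386258, -0.467455, -1.638775, 0.148736)
  k4: at (u, v) = (-1.177902, -1.143532), (du/dtau, dv/dtau) = (-2.509127, -0.456333); Gamma_uuu = 0.000000, Gamma_uuv = 0.000000, Gamma_uvv = 7.588951, Gamma_vuu = 0.000000, Gamma_vuv = -0.065885, Gamma_vvv = 0.000000; k4 = (-2.509127, -0.456333, -1.580318, 0.150877)
  Y <- Y + (h/6)(k1 + 2k2 + 2k3 + k4): u = -1.1781, v = -1.1435, du/dtau = -2.5092, dv/dtau = -0.4563


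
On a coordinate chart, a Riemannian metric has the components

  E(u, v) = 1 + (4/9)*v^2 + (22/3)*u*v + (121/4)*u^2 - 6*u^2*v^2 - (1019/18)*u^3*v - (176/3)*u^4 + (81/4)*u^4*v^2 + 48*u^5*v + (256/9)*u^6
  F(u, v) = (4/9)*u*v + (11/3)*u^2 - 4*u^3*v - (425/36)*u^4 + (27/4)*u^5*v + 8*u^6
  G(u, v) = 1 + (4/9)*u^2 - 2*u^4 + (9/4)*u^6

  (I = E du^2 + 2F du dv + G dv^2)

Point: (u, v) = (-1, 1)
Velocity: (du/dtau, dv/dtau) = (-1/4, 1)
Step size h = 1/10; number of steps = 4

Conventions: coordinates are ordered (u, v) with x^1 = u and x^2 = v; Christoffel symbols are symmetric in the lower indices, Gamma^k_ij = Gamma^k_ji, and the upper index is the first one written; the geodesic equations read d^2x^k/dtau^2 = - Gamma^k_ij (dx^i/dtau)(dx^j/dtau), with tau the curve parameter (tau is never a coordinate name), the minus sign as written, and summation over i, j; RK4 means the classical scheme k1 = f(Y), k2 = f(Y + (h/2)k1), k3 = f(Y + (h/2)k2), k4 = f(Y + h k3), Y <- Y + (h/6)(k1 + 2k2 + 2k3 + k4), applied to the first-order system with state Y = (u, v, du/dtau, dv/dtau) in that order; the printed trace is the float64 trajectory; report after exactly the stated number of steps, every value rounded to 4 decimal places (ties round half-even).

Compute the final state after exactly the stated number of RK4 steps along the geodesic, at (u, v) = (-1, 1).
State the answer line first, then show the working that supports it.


Answer: u = -1.0737, v = 1.3945, du/dtau = -0.1330, dv/dtau = 0.9754

f(Y) = (du/dtau, dv/dtau, -Gamma^u_ij Y'^i Y'^j, -Gamma^v_ij Y'^i Y'^j) with the Gammas evaluated at the stage position; h = 0.100000; intermediate values shown to 6 dp
step 0: u = -1.0000, v = 1.0000, du/dtau = -0.2500, dv/dtau = 1.0000
step 1:
  k1: at (u, v) = (-1.000000, 1.000000), (du/dtau, dv/dtau) = (-0.250000, 1.000000); Gamma_uuu = 0.339089, Gamma_uuv = 0.866562, Gamma_uvv = 0.000000, Gamma_vuu = -0.070644, Gamma_vuv = -0.180534, Gamma_vvv = 0.000000; k1 = (-0.250000, 1.000000, 0.412088, -0.085852)
  k2: at (u, v) = (-1.012500, 1.050000), (du/dtau, dv/dtau) = (-0.229396, 0.995707); Gamma_uuu = 0.289929, Gamma_uuv = 0.857491, Gamma_uvv = 0.000000, Gamma_vuu = -0.061221, Gamma_vuv = -0.181066, Gamma_vvv = 0.000000; k2 = (-0.229396, 0.995707, 0.376464, -0.079493)
  k3: at (u, v) = (-1.011470, 1.049785), (du/dtau, dv/dtau) = (-0.231177, 0.996025); Gamma_uuu = 0.285297, Gamma_uuv = 0.855684, Gamma_uvv = 0.000000, Gamma_vuu = -0.059958, Gamma_vuv = -0.179830, Gamma_vvv = 0.000000; k3 = (-0.231177, 0.996025, 0.378809, -0.079610)
  k4: at (u, v) = (-1.023118, 1.099603), (du/dtau, dv/dtau) = (-0.212119, 0.992039); Gamma_uuu = 0.234615, Gamma_uuv = 0.844739, Gamma_uvv = 0.000000, Gamma_vuu = -0.049720, Gamma_vuv = -0.179018, Gamma_vvv = 0.000000; k4 = (-0.212119, 0.992039, 0.344961, -0.073104)
  Y <- Y + (h/6)(k1 + 2k2 + 2k3 + k4): u = -1.0231, v = 1.0996, du/dtau = -0.2122, dv/dtau = 0.9920
step 2:
  k1: at (u, v) = (-1.023054, 1.099592), (du/dtau, dv/dtau) = (-0.212207, 0.992047); Gamma_uuu = 0.234338, Gamma_uuv = 0.844632, Gamma_uvv = 0.000000, Gamma_vuu = -0.049647, Gamma_vuv = -0.178945, Gamma_vvv = 0.000000; k1 = (-0.212207, 0.992047, 0.345070, -0.073107)
  k2: at (u, v) = (-1.033665, 1.149194), (du/dtau, dv/dtau) = (-0.194953, 0.988392); Gamma_uuu = 0.181647, Gamma_uuv = 0.831730, Gamma_uvv = 0.000000, Gamma_vuu = -0.038591, Gamma_vuv = -0.176703, Gamma_vvv = 0.000000; k2 = (-0.194953, 0.988392, 0.313629, -0.066631)
  k3: at (u, v) = (-1.032802, 1.149011), (du/dtau, dv/dtau) = (-0.196525, 0.988716); Gamma_uuu = 0.178106, Gamma_uuv = 0.830369, Gamma_uvv = 0.000000, Gamma_vuu = -0.037699, Gamma_vuv = -0.175763, Gamma_vvv = 0.000000; k3 = (-0.196525, 0.988716, 0.315815, -0.066848)
  k4: at (u, v) = (-1.042707, 1.198463), (du/dtau, dv/dtau) = (-0.180625, 0.985362); Gamma_uuu = 0.125378, Gamma_uuv = 0.816400, Gamma_uvv = 0.000000, Gamma_vuu = -0.026519, Gamma_vuv = -0.172679, Gamma_vvv = 0.000000; k4 = (-0.180625, 0.985362, 0.286517, -0.060602)
  Y <- Y + (h/6)(k1 + 2k2 + 2k3 + k4): u = -1.0427, v = 1.1985, du/dtau = -0.1807, dv/dtau = 0.9854
step 3:
  k1: at (u, v) = (-1.042651, 1.198452), (du/dtau, dv/dtau) = (-0.180699, 0.985369); Gamma_uuu = 0.125156, Gamma_uuv = 0.816316, Gamma_uvv = 0.000000, Gamma_vuu = -0.026466, Gamma_vuv = -0.172620, Gamma_vvv = 0.000000; k1 = (-0.180699, 0.985369, 0.286612, -0.060608)
  k2: at (u, v) = (-1.051686, 1.247721), (du/dtau, dv/dtau) = (-0.166368, 0.982339); Gamma_uuu = 0.071894, Gamma_uuv = 0.801191, Gamma_uvv = 0.000000, Gamma_vuu = -0.015132, Gamma_vuv = -0.168628, Gamma_vvv = 0.000000; k2 = (-0.166368, 0.982339, 0.259887, -0.054699)
  k3: at (u, v) = (-1.050969, 1.247569), (du/dtau, dv/dtau) = (-0.167704, 0.982635); Gamma_uuu = 0.069196, Gamma_uuv = 0.800176, Gamma_uvv = 0.000000, Gamma_vuu = -0.014522, Gamma_vuv = -0.167929, Gamma_vvv = 0.000000; k3 = (-0.167704, 0.982635, 0.261779, -0.054938)
  k4: at (u, v) = (-1.059421, 1.296716), (du/dtau, dv/dtau) = (-0.154521, 0.979876); Gamma_uuu = 0.016833, Gamma_uuv = 0.784559, Gamma_uvv = 0.000000, Gamma_vuu = -0.003508, Gamma_vuv = -0.163487, Gamma_vvv = 0.000000; k4 = (-0.154521, 0.979876, 0.237180, -0.049424)
  Y <- Y + (h/6)(k1 + 2k2 + 2k3 + k4): u = -1.0594, v = 1.2967, du/dtau = -0.1546, dv/dtau = 0.9799
step 4:
  k1: at (u, v) = (-1.059374, 1.296705), (du/dtau, dv/dtau) = (-0.154580, 0.979881); Gamma_uuu = 0.016662, Gamma_uuv = 0.784496, Gamma_uvv = 0.000000, Gamma_vuu = -0.003471, Gamma_vuv = -0.163443, Gamma_vvv = 0.000000; k1 = (-0.154580, 0.979881, 0.237257, -0.049431)
  k2: at (u, v) = (-1.067103, 1.345699), (du/dtau, dv/dtau) = (-0.142717, 0.977410); Gamma_uuu = -0.035276, Gamma_uuv = 0.768300, Gamma_uvv = 0.000000, Gamma_vuu = 0.007277, Gamma_vuv = -0.158494, Gamma_vvv = 0.000000; k2 = (-0.142717, 0.977410, 0.215064, -0.044366)
  k3: at (u, v) = (-1.066509, 1.345576), (du/dtau, dv/dtau) = (-0.143827, 0.977663); Gamma_uuu = -0.037335, Gamma_uuv = 0.767545, Gamma_uvv = 0.000000, Gamma_vuu = 0.007685, Gamma_vuv = -0.157981, Gamma_vvv = 0.000000; k3 = (-0.143827, 0.977663, 0.216628, -0.044588)
  k4: at (u, v) = (-1.073756, 1.394472), (du/dtau, dv/dtau) = (-0.132917, 0.975422); Gamma_uuu = -0.087835, Gamma_uuv = 0.751247, Gamma_uvv = 0.000000, Gamma_vuu = 0.017872, Gamma_vuv = -0.152859, Gamma_vvv = 0.000000; k4 = (-0.132917, 0.975422, 0.196351, -0.039952)
  Y <- Y + (h/6)(k1 + 2k2 + 2k3 + k4): u = -1.0737, v = 1.3945, du/dtau = -0.1330, dv/dtau = 0.9754


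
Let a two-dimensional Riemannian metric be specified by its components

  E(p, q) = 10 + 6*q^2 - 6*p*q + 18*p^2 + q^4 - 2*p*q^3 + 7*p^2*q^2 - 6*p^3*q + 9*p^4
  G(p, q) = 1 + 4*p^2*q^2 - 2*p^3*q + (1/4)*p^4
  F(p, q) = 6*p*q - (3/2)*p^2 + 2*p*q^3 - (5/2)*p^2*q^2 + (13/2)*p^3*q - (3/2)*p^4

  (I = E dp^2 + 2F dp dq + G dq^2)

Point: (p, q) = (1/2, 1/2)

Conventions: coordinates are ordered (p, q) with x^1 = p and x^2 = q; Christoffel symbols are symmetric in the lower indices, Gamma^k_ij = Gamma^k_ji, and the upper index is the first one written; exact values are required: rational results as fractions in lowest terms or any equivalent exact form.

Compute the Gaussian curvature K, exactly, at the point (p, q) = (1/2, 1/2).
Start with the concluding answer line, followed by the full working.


Answer: K = 9216/946729

E = 241/16, F = 45/32, G = 73/64, EG - F^2 = 973/64 at the point
E_p = 75/4, E_q = 15/4, F_p = 45/16, F_q = 63/16, G_p = 3/8, G_q = 3/4
E_qq = 31/2, F_pq = 79/8, G_pp = -1/4
The intrinsic route: Brioschi's K = (det M1 - det M2)/(EG - F^2)^2.
M1 = [[-E_qq/2 + F_pq - G_pp/2, E_p/2, F_p - E_q/2], [F_q - G_p/2, E, F], [G_q/2, F, G]] = [[9/4, 75/8, 15/16], [15/4, 241/16, 45/32], [3/8, 45/32, 73/64]]; det M1 = -333/256
M2 = [[0, E_q/2, G_p/2], [E_q/2, E, F], [G_p/2, F, G]] = [[0, 15/8, 3/16], [15/8, 241/16, 45/32], [3/16, 45/32, 73/64]]; det M2 = -909/256
det M1 - det M2 = 9/4; K = 9/4 / (973/64)^2 = 9216/946729


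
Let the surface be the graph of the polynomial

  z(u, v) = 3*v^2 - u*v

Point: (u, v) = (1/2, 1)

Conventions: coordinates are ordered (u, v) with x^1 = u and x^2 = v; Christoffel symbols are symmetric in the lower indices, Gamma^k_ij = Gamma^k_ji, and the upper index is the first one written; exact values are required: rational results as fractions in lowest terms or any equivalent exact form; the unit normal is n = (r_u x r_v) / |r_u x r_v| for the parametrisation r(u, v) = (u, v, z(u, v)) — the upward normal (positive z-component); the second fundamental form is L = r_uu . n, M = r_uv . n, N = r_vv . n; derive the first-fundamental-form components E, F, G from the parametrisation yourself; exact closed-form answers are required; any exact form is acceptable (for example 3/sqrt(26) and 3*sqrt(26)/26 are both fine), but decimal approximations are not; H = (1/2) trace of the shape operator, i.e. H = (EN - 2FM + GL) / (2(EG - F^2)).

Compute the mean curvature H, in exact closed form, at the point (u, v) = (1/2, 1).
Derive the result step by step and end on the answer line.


z_u = -1, z_v = 11/2, z_uu = 0, z_uv = -1, z_vv = 6
E = 2, F = -11/2, G = 125/4; answer radicand W^2 = 129/4
unnormalised second-form numerators: l = 0, m = -1, n = 6; L = l/sqrt(129/4), and similarly M = m/sqrt(W^2), N = n/sqrt(W^2)
H = (E*n - 2*F*m + G*l) / (2*(EG - F^2)*sqrt(W^2)); E*n - 2*F*m + G*l = 1, EG - F^2 = 129/4, so H = (2/129)/sqrt(129/4)

Answer: H = 4*sqrt(129)/16641


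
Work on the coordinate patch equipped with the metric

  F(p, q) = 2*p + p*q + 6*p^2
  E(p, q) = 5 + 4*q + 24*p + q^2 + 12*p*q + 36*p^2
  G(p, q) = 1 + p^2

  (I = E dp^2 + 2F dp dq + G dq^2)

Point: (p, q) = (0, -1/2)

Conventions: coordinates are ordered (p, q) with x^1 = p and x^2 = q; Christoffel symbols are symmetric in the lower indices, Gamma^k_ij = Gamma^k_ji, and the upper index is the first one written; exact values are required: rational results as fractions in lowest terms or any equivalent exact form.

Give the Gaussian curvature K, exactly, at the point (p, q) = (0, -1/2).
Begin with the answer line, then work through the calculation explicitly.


Answer: K = -16/169

E = 13/4, F = 0, G = 1, EG - F^2 = 13/4 at the point
E_p = 18, E_q = 3, F_p = 3/2, F_q = 0, G_p = 0, G_q = 0
E_qq = 2, F_pq = 1, G_pp = 2
Apply the Brioschi formula K = (det M1 - det M2)/(EG - F^2)^2 over the derivative matrices of E, F, G.
M1 = [[-E_qq/2 + F_pq - G_pp/2, E_p/2, F_p - E_q/2], [F_q - G_p/2, E, F], [G_q/2, F, G]] = [[-1, 9, 0], [0, 13/4, 0], [0, 0, 1]]; det M1 = -13/4
M2 = [[0, E_q/2, G_p/2], [E_q/2, E, F], [G_p/2, F, G]] = [[0, 3/2, 0], [3/2, 13/4, 0], [0, 0, 1]]; det M2 = -9/4
det M1 - det M2 = -1; K = -1 / (13/4)^2 = -16/169


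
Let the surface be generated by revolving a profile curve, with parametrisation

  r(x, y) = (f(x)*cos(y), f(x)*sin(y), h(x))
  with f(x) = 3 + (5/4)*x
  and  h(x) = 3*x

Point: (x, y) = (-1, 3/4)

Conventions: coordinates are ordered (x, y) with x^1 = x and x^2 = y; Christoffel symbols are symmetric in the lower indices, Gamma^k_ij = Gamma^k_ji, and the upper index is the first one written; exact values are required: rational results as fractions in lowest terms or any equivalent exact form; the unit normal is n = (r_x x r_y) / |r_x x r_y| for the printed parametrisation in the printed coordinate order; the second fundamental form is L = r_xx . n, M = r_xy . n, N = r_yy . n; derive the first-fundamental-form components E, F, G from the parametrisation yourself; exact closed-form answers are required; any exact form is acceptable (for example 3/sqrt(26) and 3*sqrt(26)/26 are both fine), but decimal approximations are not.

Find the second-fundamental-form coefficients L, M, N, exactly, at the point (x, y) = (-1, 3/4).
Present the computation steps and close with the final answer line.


f = 7/4, f' = 5/4, f'' = 0, h' = 3, h'' = 0
E = 169/16, F = 0, G = 49/16; answer radicand W^2 = 169/16
unnormalised second-form numerators: l = 0, m = 0, n = 21/4; L = l/sqrt(169/16), and similarly M = m/sqrt(W^2), N = n/sqrt(W^2)

Answer: L = 0, M = 0, N = 21/13


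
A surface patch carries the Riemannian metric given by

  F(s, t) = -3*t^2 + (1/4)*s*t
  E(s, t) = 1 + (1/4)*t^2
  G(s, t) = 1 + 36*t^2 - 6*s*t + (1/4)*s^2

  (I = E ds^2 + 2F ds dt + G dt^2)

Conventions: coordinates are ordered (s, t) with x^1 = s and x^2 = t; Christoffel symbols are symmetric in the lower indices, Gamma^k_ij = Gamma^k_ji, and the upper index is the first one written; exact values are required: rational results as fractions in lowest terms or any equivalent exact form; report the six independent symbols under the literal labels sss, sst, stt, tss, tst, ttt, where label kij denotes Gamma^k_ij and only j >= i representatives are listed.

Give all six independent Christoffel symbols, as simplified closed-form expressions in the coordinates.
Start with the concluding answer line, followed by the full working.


Answer: Gamma_sss = 0, Gamma_sst = t/(s^2 - 24*s*t + 145*t^2 + 4), Gamma_stt = -12*t/(s^2 - 24*s*t + 145*t^2 + 4), Gamma_tss = 0, Gamma_tst = (s - 12*t)/(s^2 - 24*s*t + 145*t^2 + 4), Gamma_ttt = (-12*s + 144*t)/(s^2 - 24*s*t + 145*t^2 + 4)

E = 1 + (1/4)*t^2; F = -3*t^2 + (1/4)*s*t; G = 1 + 36*t^2 - 6*s*t + (1/4)*s^2
Gamma^k_ij = (1/2) g^{kl} (d_i g_jl + d_j g_il - d_l g_ij), with g^inv = (1/(EG-F^2)) [[G, -F], [-F, E]]
first partials: E_s = 0, E_t = (1/2)*t, F_s = (1/4)*t, F_t = -6*t + (1/4)*s, G_s = -6*t + (1/2)*s, G_t = 72*t - 6*s
D = EG - F^2 = 1 + (145/4)*t^2 - 6*s*t + (1/4)*s^2
expanded: Gamma^s_ss = (G E_s - 2F F_s + F E_t)/(2D), Gamma^s_st = (G E_t - F G_s)/(2D), Gamma^s_tt = (2G F_t - G G_s - F G_t)/(2D), Gamma^t_ss = (2E F_s - E E_t - F E_s)/(2D), Gamma^t_st = (E G_s - F E_t)/(2D), Gamma^t_tt = (E G_t - 2F F_t + F G_s)/(2D); substitute and cancel common factors


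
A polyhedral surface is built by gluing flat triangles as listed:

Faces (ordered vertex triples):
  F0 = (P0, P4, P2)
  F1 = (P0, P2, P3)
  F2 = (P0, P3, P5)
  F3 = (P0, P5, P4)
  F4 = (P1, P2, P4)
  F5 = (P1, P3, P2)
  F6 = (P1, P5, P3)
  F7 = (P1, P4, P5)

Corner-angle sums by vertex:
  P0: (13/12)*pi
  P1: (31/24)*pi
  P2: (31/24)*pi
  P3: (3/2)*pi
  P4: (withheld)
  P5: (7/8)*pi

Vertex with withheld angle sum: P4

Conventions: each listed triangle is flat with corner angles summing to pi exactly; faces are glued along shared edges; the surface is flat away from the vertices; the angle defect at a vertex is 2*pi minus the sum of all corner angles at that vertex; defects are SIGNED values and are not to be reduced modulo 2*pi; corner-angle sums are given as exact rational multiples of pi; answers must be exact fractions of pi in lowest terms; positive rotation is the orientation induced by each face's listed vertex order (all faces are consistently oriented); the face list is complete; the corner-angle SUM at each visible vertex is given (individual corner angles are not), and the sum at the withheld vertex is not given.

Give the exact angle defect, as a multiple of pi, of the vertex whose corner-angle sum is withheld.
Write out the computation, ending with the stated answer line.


V = 6, E = 12, F = 8; chi = V - E + F = 2
Gauss-Bonnet: total defect = 2*pi*chi = 4*pi; visible defects sum to (95/24)*pi

Answer: defect(P4) = pi/24


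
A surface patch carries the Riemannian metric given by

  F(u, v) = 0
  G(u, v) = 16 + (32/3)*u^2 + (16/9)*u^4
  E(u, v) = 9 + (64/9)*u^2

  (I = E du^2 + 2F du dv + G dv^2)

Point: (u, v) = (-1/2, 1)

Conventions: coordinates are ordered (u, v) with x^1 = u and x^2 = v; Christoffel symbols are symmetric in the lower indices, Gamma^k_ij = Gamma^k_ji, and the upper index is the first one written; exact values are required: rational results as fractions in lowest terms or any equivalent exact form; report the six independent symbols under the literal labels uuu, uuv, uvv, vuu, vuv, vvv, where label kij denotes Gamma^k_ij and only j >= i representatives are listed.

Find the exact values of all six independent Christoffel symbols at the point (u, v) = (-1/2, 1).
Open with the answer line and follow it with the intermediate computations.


Answer: Gamma_uuu = -32/97, Gamma_uuv = 0, Gamma_uvv = 52/97, Gamma_vuu = 0, Gamma_vuv = -4/13, Gamma_vvv = 0

E = 97/9, F = 0, G = 169/9 at the point
E_u = -64/9, E_v = 0, F_u = 0, F_v = 0, G_u = -104/9, G_v = 0
EG - F^2 = 16393/81;  g^inv = (81/16393) * [[169/9, 0], [0, 97/9]]
first-kind symbols [ij,l] = (1/2)(d_i g_jl + d_j g_il - d_l g_ij): [uu,u] = E_u/2 = -32/9, [uu,v] = F_u - E_v/2 = 0, [uv,u] = E_v/2 = 0, [uv,v] = G_u/2 = -52/9, [vv,u] = F_v - G_u/2 = 52/9, [vv,v] = G_v/2 = 0
Gamma^u_ij = (G*[ij,u] - F*[ij,v])/(EG - F^2), Gamma^v_ij = (E*[ij,v] - F*[ij,u])/(EG - F^2)


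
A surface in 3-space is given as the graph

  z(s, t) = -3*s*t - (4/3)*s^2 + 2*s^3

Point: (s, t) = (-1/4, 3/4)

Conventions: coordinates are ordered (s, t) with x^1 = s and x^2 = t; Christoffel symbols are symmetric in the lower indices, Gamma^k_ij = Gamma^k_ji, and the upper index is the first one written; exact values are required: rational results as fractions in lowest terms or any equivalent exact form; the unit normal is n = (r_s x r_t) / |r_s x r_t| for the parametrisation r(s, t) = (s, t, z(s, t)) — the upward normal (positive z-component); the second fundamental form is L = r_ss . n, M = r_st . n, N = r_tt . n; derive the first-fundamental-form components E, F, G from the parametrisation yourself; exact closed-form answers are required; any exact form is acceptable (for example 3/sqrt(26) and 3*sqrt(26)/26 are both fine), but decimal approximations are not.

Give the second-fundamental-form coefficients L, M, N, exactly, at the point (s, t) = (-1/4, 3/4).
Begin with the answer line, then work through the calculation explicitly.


Answer: L = -136*sqrt(1741)/1741, M = -72*sqrt(1741)/1741, N = 0

z_s = -29/24, z_t = 3/4, z_ss = -17/3, z_st = -3, z_tt = 0
E = 1417/576, F = -29/32, G = 25/16; answer radicand W^2 = 1741/576
unnormalised second-form numerators: l = -17/3, m = -3, n = 0; L = l/sqrt(1741/576), and similarly M = m/sqrt(W^2), N = n/sqrt(W^2)


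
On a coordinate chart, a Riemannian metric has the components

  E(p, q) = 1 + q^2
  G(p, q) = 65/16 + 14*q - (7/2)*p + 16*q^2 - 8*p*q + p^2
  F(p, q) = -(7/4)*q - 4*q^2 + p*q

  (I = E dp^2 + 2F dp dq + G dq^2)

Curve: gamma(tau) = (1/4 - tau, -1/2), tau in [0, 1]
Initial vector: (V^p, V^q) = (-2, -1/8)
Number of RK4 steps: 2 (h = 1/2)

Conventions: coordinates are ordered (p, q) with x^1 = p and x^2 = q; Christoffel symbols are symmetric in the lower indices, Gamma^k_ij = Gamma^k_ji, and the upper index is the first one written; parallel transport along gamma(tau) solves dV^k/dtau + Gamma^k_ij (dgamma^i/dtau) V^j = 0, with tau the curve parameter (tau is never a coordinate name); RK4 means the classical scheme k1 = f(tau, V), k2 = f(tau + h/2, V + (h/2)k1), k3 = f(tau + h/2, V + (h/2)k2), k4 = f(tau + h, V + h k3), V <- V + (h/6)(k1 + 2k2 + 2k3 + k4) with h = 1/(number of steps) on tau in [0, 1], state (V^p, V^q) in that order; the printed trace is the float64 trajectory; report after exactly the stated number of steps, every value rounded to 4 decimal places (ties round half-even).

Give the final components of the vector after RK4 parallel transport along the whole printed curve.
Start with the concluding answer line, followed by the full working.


Answer: V^p = -1.9500, V^q = -0.1250

gamma'(tau) = (-1, 0); f(tau, V)^k = -Gamma^k_ij(gamma(tau)) gamma'^i(tau) V^j; h = 1/2; intermediate values shown to 6 dp
curve data and Christoffel symbols at the stage parameters:
  tau = 0.000000: gamma = (0.250000, -0.500000), gamma' = (-1.000000, 0.000000); Gamma_ppp = 0.000000, Gamma_ppq = -0.333333, Gamma_pqq = 1.333333, Gamma_qpp = 0.000000, Gamma_qpq = 0.333333, Gamma_qqq = -1.333333
  tau = 0.250000: gamma = (0.000000, -0.500000), gamma' = (-1.000000, 0.000000); Gamma_ppp = 0.000000, Gamma_ppq = -0.380952, Gamma_pqq = 1.523810, Gamma_qpp = 0.000000, Gamma_qpq = 0.190476, Gamma_qqq = -0.761905
  tau = 0.500000: gamma = (-0.250000, -0.500000), gamma' = (-1.000000, 0.000000); Gamma_ppp = 0.000000, Gamma_ppq = -0.400000, Gamma_pqq = 1.600000, Gamma_qpp = 0.000000, Gamma_qpq = 0.000000, Gamma_qqq = 0.000000
  tau = 0.750000: gamma = (-0.500000, -0.500000), gamma' = (-1.000000, 0.000000); Gamma_ppp = 0.000000, Gamma_ppq = -0.380952, Gamma_pqq = 1.523810, Gamma_qpp = 0.000000, Gamma_qpq = -0.190476, Gamma_qqq = 0.761905
  tau = 1.000000: gamma = (-0.750000, -0.500000), gamma' = (-1.000000, 0.000000); Gamma_ppp = 0.000000, Gamma_ppq = -0.333333, Gamma_pqq = 1.333333, Gamma_qpp = 0.000000, Gamma_qpq = -0.333333, Gamma_qqq = 1.333333
step 0: V^p = -2.0000, V^q = -0.1250
step 1: k1 = (0.041667, -0.041667), k2 = (0.051587, -0.025794), k3 = (0.050076, -0.025038), k4 = (0.055008, 0.000000); V <- V + (h/6)(k1 + 2k2 + 2k3 + k4): V^p = -1.9750, V^q = -0.1369
step 2: k1 = (0.054778, 0.000000), k2 = (0.052169, 0.026085), k3 = (0.049685, 0.024842), k4 = (0.041508, 0.041508); V <- V + (h/6)(k1 + 2k2 + 2k3 + k4): V^p = -1.9500, V^q = -0.1250


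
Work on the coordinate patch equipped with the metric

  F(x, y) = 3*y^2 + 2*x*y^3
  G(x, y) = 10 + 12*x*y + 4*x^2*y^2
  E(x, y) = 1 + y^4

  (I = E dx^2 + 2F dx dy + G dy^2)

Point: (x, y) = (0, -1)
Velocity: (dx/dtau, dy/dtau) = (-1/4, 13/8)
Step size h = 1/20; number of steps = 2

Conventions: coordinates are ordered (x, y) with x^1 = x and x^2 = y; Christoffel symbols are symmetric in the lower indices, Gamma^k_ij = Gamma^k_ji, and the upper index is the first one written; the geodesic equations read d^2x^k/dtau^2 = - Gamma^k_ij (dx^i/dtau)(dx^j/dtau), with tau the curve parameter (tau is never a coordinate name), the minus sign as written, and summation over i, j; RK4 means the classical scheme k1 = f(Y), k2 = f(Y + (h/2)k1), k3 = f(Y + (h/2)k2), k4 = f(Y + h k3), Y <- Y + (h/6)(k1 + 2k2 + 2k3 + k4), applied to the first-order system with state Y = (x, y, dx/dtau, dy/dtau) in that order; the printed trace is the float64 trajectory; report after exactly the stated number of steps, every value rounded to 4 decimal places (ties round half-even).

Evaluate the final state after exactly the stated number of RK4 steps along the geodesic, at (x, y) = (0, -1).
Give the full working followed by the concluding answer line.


f(Y) = (dx/dtau, dy/dtau, -Gamma^x_ij Y'^i Y'^j, -Gamma^y_ij Y'^i Y'^j) with the Gammas evaluated at the stage position; h = 0.050000; intermediate values shown to 6 dp
step 0: x = 0.0000, y = -1.0000, dx/dtau = -0.2500, dy/dtau = 1.6250
step 1:
  k1: at (x, y) = (0.000000, -1.000000), (dx/dtau, dy/dtau) = (-0.250000, 1.625000); Gamma_xxx = 0.000000, Gamma_xxy = -0.181818, Gamma_xyy = 0.000000, Gamma_yxx = 0.000000, Gamma_yxy = -0.545455, Gamma_yyy = 0.000000; k1 = (-0.250000, 1.625000, -0.147727, -0.443182)
  k2: at (x, y) = (-0.006250, -0.959375), (dx/dtau, dy/dtau) = (-0.253693, 1.613920); Gamma_xxx = 0.000000, Gamma_xxy = -0.161735, Gamma_xyy = -0.001054, Gamma_yxx = 0.000000, Gamma_yxy = -0.529273, Gamma_yyy = -0.003448; k2 = (-0.253693, 1.613920, -0.129697, -0.424431)
  k3: at (x, y) = (-0.006342, -0.959652), (dx/dtau, dy/dtau) = (-0.253242, 1.614389); Gamma_xxx = 0.000000, Gamma_xxy = -0.161844, Gamma_xyy = -0.001070, Gamma_yxx = 0.000000, Gamma_yxy = -0.529358, Gamma_yyy = -0.003499; k3 = (-0.253242, 1.614389, -0.129546, -0.423719)
  k4: at (x, y) = (-0.012662, -0.919281), (dx/dtau, dy/dtau) = (-0.256477, 1.603814); Gamma_xxx = 0.000000, Gamma_xxy = -0.143143, Gamma_xyy = -0.001972, Gamma_yxx = 0.000000, Gamma_yxy = -0.512096, Gamma_yyy = -0.007054; k4 = (-0.256477, 1.603814, -0.112690, -0.403150)
  Y <- Y + (h/6)(k1 + 2k2 + 2k3 + k4): x = -0.0127, y = -0.9193, dx/dtau = -0.2565, dy/dtau = 1.6038
step 2:
  k1: at (x, y) = (-0.012670, -0.919288), (dx/dtau, dy/dtau) = (-0.256491, 1.603811); Gamma_xxx = 0.000000, Gamma_xxy = -0.143145, Gamma_xyy = -0.001973, Gamma_yxx = 0.000000, Gamma_yxy = -0.512098, Gamma_yyy = -0.007058; k1 = (-0.256491, 1.603811, -0.112694, -0.403162)
  k2: at (x, y) = (-0.019082, -0.879193), (dx/dtau, dy/dtau) = (-0.259308, 1.593732); Gamma_xxx = 0.000000, Gamma_xxy = -0.125852, Gamma_xyy = -0.002731, Gamma_yxx = 0.000000, Gamma_yxy = -0.493906, Gamma_yyy = -0.010720; k2 = (-0.259308, 1.593732, -0.097083, -0.381003)
  k3: at (x, y) = (-0.019152, -0.879445), (dx/dtau, dy/dtau) = (-0.258918, 1.594286); Gamma_xxx = 0.000000, Gamma_xxy = -0.125943, Gamma_xyy = -0.002743, Gamma_yxx = 0.000000, Gamma_yxy = -0.494001, Gamma_yyy = -0.010758; k3 = (-0.258918, 1.594286, -0.097004, -0.380492)
  k4: at (x, y) = (-0.025615, -0.839574), (dx/dtau, dy/dtau) = (-0.261341, 1.584787); Gamma_xxx = 0.000000, Gamma_xxy = -0.110033, Gamma_xyy = -0.003357, Gamma_yxx = 0.000000, Gamma_yxy = -0.475018, Gamma_yyy = -0.014493; k4 = (-0.261341, 1.584787, -0.082713, -0.357077)
  Y <- Y + (h/6)(k1 + 2k2 + 2k3 + k4): x = -0.0256, y = -0.8396, dx/dtau = -0.2614, dy/dtau = 1.5848

Answer: x = -0.0256, y = -0.8396, dx/dtau = -0.2614, dy/dtau = 1.5848


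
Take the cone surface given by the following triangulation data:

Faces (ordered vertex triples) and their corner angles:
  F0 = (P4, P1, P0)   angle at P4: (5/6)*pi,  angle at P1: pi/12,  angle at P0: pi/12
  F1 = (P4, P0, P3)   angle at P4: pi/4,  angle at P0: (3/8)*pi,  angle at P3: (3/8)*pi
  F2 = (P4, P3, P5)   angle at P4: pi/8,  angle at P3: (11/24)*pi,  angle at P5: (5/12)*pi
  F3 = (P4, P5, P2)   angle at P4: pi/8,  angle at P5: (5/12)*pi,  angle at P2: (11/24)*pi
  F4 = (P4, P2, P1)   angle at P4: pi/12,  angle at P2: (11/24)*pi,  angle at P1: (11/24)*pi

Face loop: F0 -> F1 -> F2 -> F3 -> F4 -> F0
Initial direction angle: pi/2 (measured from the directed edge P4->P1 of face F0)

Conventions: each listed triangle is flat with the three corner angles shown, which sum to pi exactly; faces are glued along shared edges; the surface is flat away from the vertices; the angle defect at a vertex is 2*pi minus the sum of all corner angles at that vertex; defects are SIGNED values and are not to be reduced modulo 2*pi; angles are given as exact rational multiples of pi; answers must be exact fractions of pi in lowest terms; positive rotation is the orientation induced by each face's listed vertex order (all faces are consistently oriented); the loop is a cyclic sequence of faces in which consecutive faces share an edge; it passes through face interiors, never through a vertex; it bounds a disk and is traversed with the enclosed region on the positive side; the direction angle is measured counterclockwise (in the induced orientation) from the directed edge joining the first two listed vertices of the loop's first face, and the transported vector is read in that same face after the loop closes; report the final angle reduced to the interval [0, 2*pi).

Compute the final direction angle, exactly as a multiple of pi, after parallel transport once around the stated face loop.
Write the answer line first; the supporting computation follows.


Answer: final direction angle = (13/12)*pi

enclosed vertex P4: corner angles sum to (17/12)*pi, defect = 2*pi - (17/12)*pi = (7/12)*pi
by Gauss-Bonnet the loop rotates the vector by the enclosed defect sum (positive orientation, mod 2*pi)
final angle = pi/2 + (7/12)*pi = (13/12)*pi (mod 2*pi)
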